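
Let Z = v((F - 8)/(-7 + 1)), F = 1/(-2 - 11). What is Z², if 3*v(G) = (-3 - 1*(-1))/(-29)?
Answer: 4/7569 ≈ 0.00052847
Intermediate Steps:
F = -1/13 (F = 1/(-13) = -1/13 ≈ -0.076923)
v(G) = 2/87 (v(G) = ((-3 - 1*(-1))/(-29))/3 = ((-3 + 1)*(-1/29))/3 = (-2*(-1/29))/3 = (⅓)*(2/29) = 2/87)
Z = 2/87 ≈ 0.022988
Z² = (2/87)² = 4/7569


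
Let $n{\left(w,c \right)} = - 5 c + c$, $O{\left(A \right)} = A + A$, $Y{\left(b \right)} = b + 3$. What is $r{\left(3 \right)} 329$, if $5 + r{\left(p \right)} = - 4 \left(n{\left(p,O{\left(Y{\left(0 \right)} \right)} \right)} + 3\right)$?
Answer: $25991$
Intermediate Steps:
$Y{\left(b \right)} = 3 + b$
$O{\left(A \right)} = 2 A$
$n{\left(w,c \right)} = - 4 c$
$r{\left(p \right)} = 79$ ($r{\left(p \right)} = -5 - 4 \left(- 4 \cdot 2 \left(3 + 0\right) + 3\right) = -5 - 4 \left(- 4 \cdot 2 \cdot 3 + 3\right) = -5 - 4 \left(\left(-4\right) 6 + 3\right) = -5 - 4 \left(-24 + 3\right) = -5 - -84 = -5 + 84 = 79$)
$r{\left(3 \right)} 329 = 79 \cdot 329 = 25991$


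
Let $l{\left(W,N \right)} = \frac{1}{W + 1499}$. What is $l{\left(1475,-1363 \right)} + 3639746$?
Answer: $\frac{10824604605}{2974} \approx 3.6397 \cdot 10^{6}$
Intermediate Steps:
$l{\left(W,N \right)} = \frac{1}{1499 + W}$
$l{\left(1475,-1363 \right)} + 3639746 = \frac{1}{1499 + 1475} + 3639746 = \frac{1}{2974} + 3639746 = \frac{10824604605}{2974}$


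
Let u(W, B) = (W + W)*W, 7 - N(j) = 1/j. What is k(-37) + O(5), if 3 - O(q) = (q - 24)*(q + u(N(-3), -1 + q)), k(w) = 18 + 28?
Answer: 19688/9 ≈ 2187.6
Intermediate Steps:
k(w) = 46
N(j) = 7 - 1/j
u(W, B) = 2*W² (u(W, B) = (2*W)*W = 2*W²)
O(q) = 3 - (-24 + q)*(968/9 + q) (O(q) = 3 - (q - 24)*(q + 2*(7 - 1/(-3))²) = 3 - (-24 + q)*(q + 2*(7 - 1*(-⅓))²) = 3 - (-24 + q)*(q + 2*(7 + ⅓)²) = 3 - (-24 + q)*(q + 2*(22/3)²) = 3 - (-24 + q)*(q + 2*(484/9)) = 3 - (-24 + q)*(q + 968/9) = 3 - (-24 + q)*(968/9 + q))
k(-37) + O(5) = 46 + (7753/3 - 1*5² - 752/9*5) = 46 + (7753/3 - 1*25 - 3760/9) = 46 + (7753/3 - 25 - 3760/9) = 46 + 19274/9 = 19688/9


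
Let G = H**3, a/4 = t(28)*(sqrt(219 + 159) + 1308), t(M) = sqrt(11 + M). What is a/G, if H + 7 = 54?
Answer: 12*sqrt(39)*(436 + sqrt(42))/103823 ≈ 0.31939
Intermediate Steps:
H = 47 (H = -7 + 54 = 47)
a = 4*sqrt(39)*(1308 + 3*sqrt(42)) (a = 4*(sqrt(11 + 28)*(sqrt(219 + 159) + 1308)) = 4*(sqrt(39)*(sqrt(378) + 1308)) = 4*(sqrt(39)*(3*sqrt(42) + 1308)) = 4*(sqrt(39)*(1308 + 3*sqrt(42))) = 4*sqrt(39)*(1308 + 3*sqrt(42)) ≈ 33160.)
G = 103823 (G = 47**3 = 103823)
a/G = (12*sqrt(39)*(436 + sqrt(42)))/103823 = (12*sqrt(39)*(436 + sqrt(42)))*(1/103823) = 12*sqrt(39)*(436 + sqrt(42))/103823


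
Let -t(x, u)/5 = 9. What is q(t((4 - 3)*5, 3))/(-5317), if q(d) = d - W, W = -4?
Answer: 41/5317 ≈ 0.0077111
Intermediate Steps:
t(x, u) = -45 (t(x, u) = -5*9 = -45)
q(d) = 4 + d (q(d) = d - 1*(-4) = d + 4 = 4 + d)
q(t((4 - 3)*5, 3))/(-5317) = (4 - 45)/(-5317) = -41*(-1/5317) = 41/5317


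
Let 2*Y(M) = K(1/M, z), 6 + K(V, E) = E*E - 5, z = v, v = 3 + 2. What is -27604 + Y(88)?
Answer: -27597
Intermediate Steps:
v = 5
z = 5
K(V, E) = -11 + E² (K(V, E) = -6 + (E*E - 5) = -6 + (E² - 5) = -6 + (-5 + E²) = -11 + E²)
Y(M) = 7 (Y(M) = (-11 + 5²)/2 = (-11 + 25)/2 = (½)*14 = 7)
-27604 + Y(88) = -27604 + 7 = -27597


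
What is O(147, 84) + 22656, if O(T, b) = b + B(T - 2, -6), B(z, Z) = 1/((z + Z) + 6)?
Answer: 3297301/145 ≈ 22740.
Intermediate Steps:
B(z, Z) = 1/(6 + Z + z) (B(z, Z) = 1/((Z + z) + 6) = 1/(6 + Z + z))
O(T, b) = b + 1/(-2 + T) (O(T, b) = b + 1/(6 - 6 + (T - 2)) = b + 1/(6 - 6 + (-2 + T)) = b + 1/(-2 + T))
O(147, 84) + 22656 = (1 + 84*(-2 + 147))/(-2 + 147) + 22656 = (1 + 84*145)/145 + 22656 = (1 + 12180)/145 + 22656 = (1/145)*12181 + 22656 = 12181/145 + 22656 = 3297301/145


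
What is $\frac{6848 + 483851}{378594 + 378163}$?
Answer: $\frac{490699}{756757} \approx 0.64842$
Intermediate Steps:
$\frac{6848 + 483851}{378594 + 378163} = \frac{490699}{756757}$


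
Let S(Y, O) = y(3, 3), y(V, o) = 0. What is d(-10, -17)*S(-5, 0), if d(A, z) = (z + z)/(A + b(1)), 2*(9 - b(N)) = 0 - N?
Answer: 0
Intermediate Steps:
S(Y, O) = 0
b(N) = 9 + N/2 (b(N) = 9 - (0 - N)/2 = 9 - (-1)*N/2 = 9 + N/2)
d(A, z) = 2*z/(19/2 + A) (d(A, z) = (z + z)/(A + (9 + (1/2)*1)) = (2*z)/(A + (9 + 1/2)) = (2*z)/(A + 19/2) = (2*z)/(19/2 + A) = 2*z/(19/2 + A))
d(-10, -17)*S(-5, 0) = (4*(-17)/(19 + 2*(-10)))*0 = (4*(-17)/(19 - 20))*0 = (4*(-17)/(-1))*0 = (4*(-17)*(-1))*0 = 68*0 = 0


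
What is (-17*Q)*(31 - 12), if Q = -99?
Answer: 31977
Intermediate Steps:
(-17*Q)*(31 - 12) = (-17*(-99))*(31 - 12) = 1683*19 = 31977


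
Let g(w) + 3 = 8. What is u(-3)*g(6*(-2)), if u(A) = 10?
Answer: 50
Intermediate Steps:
g(w) = 5 (g(w) = -3 + 8 = 5)
u(-3)*g(6*(-2)) = 10*5 = 50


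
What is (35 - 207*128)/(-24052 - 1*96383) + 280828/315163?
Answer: 42161048323/37956655905 ≈ 1.1108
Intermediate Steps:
(35 - 207*128)/(-24052 - 1*96383) + 280828/315163 = (35 - 26496)/(-24052 - 96383) + 280828*(1/315163) = -26461/(-120435) + 280828/315163 = -26461*(-1/120435) + 280828/315163 = 26461/120435 + 280828/315163 = 42161048323/37956655905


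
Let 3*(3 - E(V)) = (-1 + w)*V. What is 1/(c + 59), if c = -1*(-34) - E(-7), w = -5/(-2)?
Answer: 2/173 ≈ 0.011561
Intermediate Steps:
w = 5/2 (w = -5*(-1/2) = 5/2 ≈ 2.5000)
E(V) = 3 - V/2 (E(V) = 3 - (-1 + 5/2)*V/3 = 3 - V/2)
c = 55/2 (c = -1*(-34) - (3 - 1/2*(-7)) = 34 - (3 + 7/2) = 34 - 1*13/2 = 34 - 13/2 = 55/2 ≈ 27.500)
1/(c + 59) = 1/(55/2 + 59) = 1/(173/2) = 2/173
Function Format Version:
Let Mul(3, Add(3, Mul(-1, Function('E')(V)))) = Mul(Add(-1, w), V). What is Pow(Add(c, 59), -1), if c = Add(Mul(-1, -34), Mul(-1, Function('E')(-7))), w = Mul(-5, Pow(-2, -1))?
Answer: Rational(2, 173) ≈ 0.011561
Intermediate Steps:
w = Rational(5, 2) (w = Mul(-5, Rational(-1, 2)) = Rational(5, 2) ≈ 2.5000)
Function('E')(V) = Add(3, Mul(Rational(-1, 2), V)) (Function('E')(V) = Add(3, Mul(Rational(-1, 3), Mul(Add(-1, Rational(5, 2)), V))) = Add(3, Mul(Rational(-1, 3), Mul(Rational(3, 2), V))) = Add(3, Mul(Rational(-1, 2), V)))
c = Rational(55, 2) (c = Add(Mul(-1, -34), Mul(-1, Add(3, Mul(Rational(-1, 2), -7)))) = Add(34, Mul(-1, Add(3, Rational(7, 2)))) = Add(34, Mul(-1, Rational(13, 2))) = Add(34, Rational(-13, 2)) = Rational(55, 2) ≈ 27.500)
Pow(Add(c, 59), -1) = Pow(Add(Rational(55, 2), 59), -1) = Pow(Rational(173, 2), -1) = Rational(2, 173)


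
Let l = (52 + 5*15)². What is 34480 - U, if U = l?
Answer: 18351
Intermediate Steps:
l = 16129 (l = (52 + 75)² = 127² = 16129)
U = 16129
34480 - U = 34480 - 1*16129 = 34480 - 16129 = 18351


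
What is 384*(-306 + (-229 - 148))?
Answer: -262272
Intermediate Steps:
384*(-306 + (-229 - 148)) = 384*(-306 - 377) = 384*(-683) = -262272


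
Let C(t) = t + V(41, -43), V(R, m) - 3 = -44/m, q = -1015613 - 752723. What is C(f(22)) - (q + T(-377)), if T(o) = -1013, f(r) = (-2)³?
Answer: 76081836/43 ≈ 1.7693e+6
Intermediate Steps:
f(r) = -8
q = -1768336
V(R, m) = 3 - 44/m
C(t) = 173/43 + t (C(t) = t + (3 - 44/(-43)) = t + (3 - 44*(-1/43)) = t + (3 + 44/43) = t + 173/43 = 173/43 + t)
C(f(22)) - (q + T(-377)) = (173/43 - 8) - (-1768336 - 1013) = -171/43 - 1*(-1769349) = -171/43 + 1769349 = 76081836/43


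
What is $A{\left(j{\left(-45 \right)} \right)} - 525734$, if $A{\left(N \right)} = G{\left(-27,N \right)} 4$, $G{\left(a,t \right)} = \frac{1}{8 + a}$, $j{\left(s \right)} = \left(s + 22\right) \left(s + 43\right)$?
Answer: $- \frac{9988950}{19} \approx -5.2573 \cdot 10^{5}$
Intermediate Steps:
$j{\left(s \right)} = \left(22 + s\right) \left(43 + s\right)$
$A{\left(N \right)} = - \frac{4}{19}$ ($A{\left(N \right)} = \frac{1}{8 - 27} \cdot 4 = \frac{1}{-19} \cdot 4 = \left(- \frac{1}{19}\right) 4 = - \frac{4}{19}$)
$A{\left(j{\left(-45 \right)} \right)} - 525734 = - \frac{4}{19} - 525734 = - \frac{9988950}{19}$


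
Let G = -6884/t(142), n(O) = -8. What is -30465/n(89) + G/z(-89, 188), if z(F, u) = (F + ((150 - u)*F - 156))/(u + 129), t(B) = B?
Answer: 6776649143/1781816 ≈ 3803.2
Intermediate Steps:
z(F, u) = (-156 + F + F*(150 - u))/(129 + u) (z(F, u) = (F + (F*(150 - u) - 156))/(129 + u) = (F + (-156 + F*(150 - u)))/(129 + u) = (-156 + F + F*(150 - u))/(129 + u))
G = -3442/71 (G = -6884/142 = -6884*1/142 = -3442/71 ≈ -48.479)
-30465/n(89) + G/z(-89, 188) = -30465/(-8) - 3442*(129 + 188)/(-156 + 151*(-89) - 1*(-89)*188)/71 = -30465*(-1/8) - 3442*317/(-156 - 13439 + 16732)/71 = 30465/8 - 3442/(71*((1/317)*3137)) = 30465/8 - 3442/(71*3137/317) = 30465/8 - 3442/71*317/3137 = 30465/8 - 1091114/222727 = 6776649143/1781816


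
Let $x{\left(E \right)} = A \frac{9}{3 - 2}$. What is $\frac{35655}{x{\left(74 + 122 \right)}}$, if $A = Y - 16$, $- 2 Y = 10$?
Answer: $- \frac{11885}{63} \approx -188.65$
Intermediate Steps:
$Y = -5$ ($Y = \left(- \frac{1}{2}\right) 10 = -5$)
$A = -21$ ($A = -5 - 16 = -21$)
$x{\left(E \right)} = -189$ ($x{\left(E \right)} = - 21 \frac{9}{3 - 2} = - 21 \cdot \frac{9}{1} = - 21 \cdot 9 \cdot 1 = \left(-21\right) 9 = -189$)
$\frac{35655}{x{\left(74 + 122 \right)}} = \frac{35655}{-189} = 35655 \left(- \frac{1}{189}\right) = - \frac{11885}{63}$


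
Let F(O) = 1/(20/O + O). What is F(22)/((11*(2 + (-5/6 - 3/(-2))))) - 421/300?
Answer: -23551/16800 ≈ -1.4018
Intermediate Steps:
F(O) = 1/(O + 20/O)
F(22)/((11*(2 + (-5/6 - 3/(-2))))) - 421/300 = (22/(20 + 22**2))/((11*(2 + (-5/6 - 3/(-2))))) - 421/300 = (22/(20 + 484))/((11*(2 + (-5*1/6 - 3*(-1/2))))) - 421*1/300 = (22/504)/((11*(2 + (-5/6 + 3/2)))) - 421/300 = (22*(1/504))/((11*(2 + 2/3))) - 421/300 = 11/(252*((11*(8/3)))) - 421/300 = 11/(252*(88/3)) - 421/300 = (11/252)*(3/88) - 421/300 = 1/672 - 421/300 = -23551/16800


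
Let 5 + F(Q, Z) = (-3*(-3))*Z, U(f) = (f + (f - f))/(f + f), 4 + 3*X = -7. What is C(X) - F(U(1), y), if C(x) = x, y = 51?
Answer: -1373/3 ≈ -457.67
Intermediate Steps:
X = -11/3 (X = -4/3 + (⅓)*(-7) = -4/3 - 7/3 = -11/3 ≈ -3.6667)
U(f) = ½ (U(f) = (f + 0)/((2*f)) = f*(1/(2*f)) = ½)
F(Q, Z) = -5 + 9*Z (F(Q, Z) = -5 + (-3*(-3))*Z = -5 + 9*Z)
C(X) - F(U(1), y) = -11/3 - (-5 + 9*51) = -11/3 - (-5 + 459) = -11/3 - 1*454 = -11/3 - 454 = -1373/3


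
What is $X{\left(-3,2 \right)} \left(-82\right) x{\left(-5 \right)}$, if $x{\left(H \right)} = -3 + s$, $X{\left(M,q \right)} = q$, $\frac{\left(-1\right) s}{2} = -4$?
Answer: $-820$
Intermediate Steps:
$s = 8$ ($s = \left(-2\right) \left(-4\right) = 8$)
$x{\left(H \right)} = 5$ ($x{\left(H \right)} = -3 + 8 = 5$)
$X{\left(-3,2 \right)} \left(-82\right) x{\left(-5 \right)} = 2 \left(-82\right) 5 = \left(-164\right) 5 = -820$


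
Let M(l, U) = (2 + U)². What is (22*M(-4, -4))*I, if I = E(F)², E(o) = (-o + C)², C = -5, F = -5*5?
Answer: 14080000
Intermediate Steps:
F = -25
E(o) = (-5 - o)² (E(o) = (-o - 5)² = (-5 - o)²)
I = 160000 (I = ((5 - 25)²)² = ((-20)²)² = 400² = 160000)
(22*M(-4, -4))*I = (22*(2 - 4)²)*160000 = (22*(-2)²)*160000 = (22*4)*160000 = 88*160000 = 14080000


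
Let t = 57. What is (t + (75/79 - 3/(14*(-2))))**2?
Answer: 16491953241/4892944 ≈ 3370.6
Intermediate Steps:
(t + (75/79 - 3/(14*(-2))))**2 = (57 + (75/79 - 3/(14*(-2))))**2 = (57 + (75*(1/79) - 3/(-28)))**2 = (57 + (75/79 - 3*(-1/28)))**2 = (57 + (75/79 + 3/28))**2 = (57 + 2337/2212)**2 = (128421/2212)**2 = 16491953241/4892944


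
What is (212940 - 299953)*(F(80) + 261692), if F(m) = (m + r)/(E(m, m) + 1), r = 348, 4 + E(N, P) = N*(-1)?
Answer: -1889923056104/83 ≈ -2.2770e+10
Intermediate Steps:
E(N, P) = -4 - N (E(N, P) = -4 + N*(-1) = -4 - N)
F(m) = (348 + m)/(-3 - m) (F(m) = (m + 348)/((-4 - m) + 1) = (348 + m)/(-3 - m))
(212940 - 299953)*(F(80) + 261692) = (212940 - 299953)*((-348 - 1*80)/(3 + 80) + 261692) = -87013*((-348 - 80)/83 + 261692) = -87013*((1/83)*(-428) + 261692) = -87013*(-428/83 + 261692) = -87013*21720008/83 = -1889923056104/83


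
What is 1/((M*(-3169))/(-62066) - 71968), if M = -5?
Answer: -62066/4466781733 ≈ -1.3895e-5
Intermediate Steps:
1/((M*(-3169))/(-62066) - 71968) = 1/(-5*(-3169)/(-62066) - 71968) = 1/(15845*(-1/62066) - 71968) = 1/(-15845/62066 - 71968) = 1/(-4466781733/62066) = -62066/4466781733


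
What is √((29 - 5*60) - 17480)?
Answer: I*√17751 ≈ 133.23*I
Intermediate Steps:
√((29 - 5*60) - 17480) = √((29 - 300) - 17480) = √(-271 - 17480) = √(-17751) = I*√17751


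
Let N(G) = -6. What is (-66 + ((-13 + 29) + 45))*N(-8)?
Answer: 30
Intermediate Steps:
(-66 + ((-13 + 29) + 45))*N(-8) = (-66 + ((-13 + 29) + 45))*(-6) = (-66 + (16 + 45))*(-6) = (-66 + 61)*(-6) = -5*(-6) = 30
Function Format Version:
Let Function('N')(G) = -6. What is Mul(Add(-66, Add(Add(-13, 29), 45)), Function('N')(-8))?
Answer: 30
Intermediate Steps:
Mul(Add(-66, Add(Add(-13, 29), 45)), Function('N')(-8)) = Mul(Add(-66, Add(Add(-13, 29), 45)), -6) = Mul(Add(-66, Add(16, 45)), -6) = Mul(Add(-66, 61), -6) = Mul(-5, -6) = 30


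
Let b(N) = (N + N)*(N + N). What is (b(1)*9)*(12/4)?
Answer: 108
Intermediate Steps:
b(N) = 4*N² (b(N) = (2*N)*(2*N) = 4*N²)
(b(1)*9)*(12/4) = ((4*1²)*9)*(12/4) = ((4*1)*9)*(12*(¼)) = (4*9)*3 = 36*3 = 108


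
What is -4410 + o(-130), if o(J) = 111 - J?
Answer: -4169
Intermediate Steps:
-4410 + o(-130) = -4410 + (111 - 1*(-130)) = -4410 + (111 + 130) = -4410 + 241 = -4169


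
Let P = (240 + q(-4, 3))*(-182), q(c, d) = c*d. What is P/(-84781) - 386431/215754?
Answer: -23809078627/18291839874 ≈ -1.3016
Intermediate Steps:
P = -41496 (P = (240 - 4*3)*(-182) = (240 - 12)*(-182) = 228*(-182) = -41496)
P/(-84781) - 386431/215754 = -41496/(-84781) - 386431/215754 = -41496*(-1/84781) - 386431*1/215754 = 41496/84781 - 386431/215754 = -23809078627/18291839874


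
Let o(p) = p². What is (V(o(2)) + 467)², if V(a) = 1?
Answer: 219024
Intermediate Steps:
(V(o(2)) + 467)² = (1 + 467)² = 468² = 219024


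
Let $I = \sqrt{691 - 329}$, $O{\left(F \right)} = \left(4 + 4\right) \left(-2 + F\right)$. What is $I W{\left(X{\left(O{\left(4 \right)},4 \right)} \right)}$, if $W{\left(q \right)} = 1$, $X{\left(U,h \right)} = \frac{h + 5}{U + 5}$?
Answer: $\sqrt{362} \approx 19.026$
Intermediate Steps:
$O{\left(F \right)} = -16 + 8 F$ ($O{\left(F \right)} = 8 \left(-2 + F\right) = -16 + 8 F$)
$X{\left(U,h \right)} = \frac{5 + h}{5 + U}$
$I = \sqrt{362} \approx 19.026$
$I W{\left(X{\left(O{\left(4 \right)},4 \right)} \right)} = \sqrt{362} \cdot 1 = \sqrt{362}$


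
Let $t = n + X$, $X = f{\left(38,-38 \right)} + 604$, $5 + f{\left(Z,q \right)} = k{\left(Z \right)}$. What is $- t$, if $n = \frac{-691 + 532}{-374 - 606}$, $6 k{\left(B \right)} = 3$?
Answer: $- \frac{587669}{980} \approx -599.66$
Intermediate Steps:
$k{\left(B \right)} = \frac{1}{2}$ ($k{\left(B \right)} = \frac{1}{6} \cdot 3 = \frac{1}{2}$)
$f{\left(Z,q \right)} = - \frac{9}{2}$ ($f{\left(Z,q \right)} = -5 + \frac{1}{2} = - \frac{9}{2}$)
$X = \frac{1199}{2}$ ($X = - \frac{9}{2} + 604 = \frac{1199}{2} \approx 599.5$)
$n = \frac{159}{980}$ ($n = - \frac{159}{-980} = \left(-159\right) \left(- \frac{1}{980}\right) = \frac{159}{980} \approx 0.16224$)
$t = \frac{587669}{980}$ ($t = \frac{159}{980} + \frac{1199}{2} = \frac{587669}{980} \approx 599.66$)
$- t = \left(-1\right) \frac{587669}{980} = - \frac{587669}{980}$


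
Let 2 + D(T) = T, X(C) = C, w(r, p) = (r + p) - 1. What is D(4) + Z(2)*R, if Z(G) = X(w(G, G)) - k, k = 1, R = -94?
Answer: -186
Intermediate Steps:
w(r, p) = -1 + p + r (w(r, p) = (p + r) - 1 = -1 + p + r)
D(T) = -2 + T
Z(G) = -2 + 2*G (Z(G) = (-1 + G + G) - 1*1 = (-1 + 2*G) - 1 = -2 + 2*G)
D(4) + Z(2)*R = (-2 + 4) + (-2 + 2*2)*(-94) = 2 + (-2 + 4)*(-94) = 2 + 2*(-94) = 2 - 188 = -186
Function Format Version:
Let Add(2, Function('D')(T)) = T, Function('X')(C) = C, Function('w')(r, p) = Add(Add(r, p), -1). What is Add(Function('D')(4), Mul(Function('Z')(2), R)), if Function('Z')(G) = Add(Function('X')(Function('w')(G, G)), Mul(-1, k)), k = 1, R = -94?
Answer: -186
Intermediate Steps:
Function('w')(r, p) = Add(-1, p, r) (Function('w')(r, p) = Add(Add(p, r), -1) = Add(-1, p, r))
Function('D')(T) = Add(-2, T)
Function('Z')(G) = Add(-2, Mul(2, G)) (Function('Z')(G) = Add(Add(-1, G, G), Mul(-1, 1)) = Add(Add(-1, Mul(2, G)), -1) = Add(-2, Mul(2, G)))
Add(Function('D')(4), Mul(Function('Z')(2), R)) = Add(Add(-2, 4), Mul(Add(-2, Mul(2, 2)), -94)) = Add(2, Mul(Add(-2, 4), -94)) = Add(2, Mul(2, -94)) = Add(2, -188) = -186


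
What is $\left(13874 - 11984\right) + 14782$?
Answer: $16672$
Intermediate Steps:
$\left(13874 - 11984\right) + 14782 = 1890 + 14782 = 16672$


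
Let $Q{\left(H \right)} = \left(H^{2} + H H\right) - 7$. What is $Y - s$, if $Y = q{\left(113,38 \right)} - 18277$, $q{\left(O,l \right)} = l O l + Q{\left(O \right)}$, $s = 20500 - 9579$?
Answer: $159505$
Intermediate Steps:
$s = 10921$ ($s = 20500 - 9579 = 10921$)
$Q{\left(H \right)} = -7 + 2 H^{2}$ ($Q{\left(H \right)} = \left(H^{2} + H^{2}\right) - 7 = 2 H^{2} - 7 = -7 + 2 H^{2}$)
$q{\left(O,l \right)} = -7 + 2 O^{2} + O l^{2}$ ($q{\left(O,l \right)} = l O l + \left(-7 + 2 O^{2}\right) = O l l + \left(-7 + 2 O^{2}\right) = O l^{2} + \left(-7 + 2 O^{2}\right) = -7 + 2 O^{2} + O l^{2}$)
$Y = 170426$ ($Y = \left(-7 + 2 \cdot 113^{2} + 113 \cdot 38^{2}\right) - 18277 = \left(-7 + 2 \cdot 12769 + 113 \cdot 1444\right) - 18277 = \left(-7 + 25538 + 163172\right) - 18277 = 188703 - 18277 = 170426$)
$Y - s = 170426 - 10921 = 159505$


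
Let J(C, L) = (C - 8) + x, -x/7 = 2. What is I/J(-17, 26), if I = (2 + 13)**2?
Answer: -75/13 ≈ -5.7692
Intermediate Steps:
x = -14 (x = -7*2 = -14)
J(C, L) = -22 + C (J(C, L) = (C - 8) - 14 = (-8 + C) - 14 = -22 + C)
I = 225 (I = 15**2 = 225)
I/J(-17, 26) = 225/(-22 - 17) = 225/(-39) = 225*(-1/39) = -75/13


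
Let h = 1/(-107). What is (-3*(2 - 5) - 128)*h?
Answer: 119/107 ≈ 1.1122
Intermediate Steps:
h = -1/107 ≈ -0.0093458
(-3*(2 - 5) - 128)*h = (-3*(2 - 5) - 128)*(-1/107) = (-3*(-3) - 128)*(-1/107) = (9 - 128)*(-1/107) = -119*(-1/107) = 119/107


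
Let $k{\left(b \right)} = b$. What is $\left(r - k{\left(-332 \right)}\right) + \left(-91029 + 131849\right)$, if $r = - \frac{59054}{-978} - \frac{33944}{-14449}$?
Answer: $\frac{291205200511}{7065561} \approx 41215.0$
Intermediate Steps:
$r = \frac{443234239}{7065561}$ ($r = \left(-59054\right) \left(- \frac{1}{978}\right) - - \frac{33944}{14449} = \frac{29527}{489} + \frac{33944}{14449} = \frac{443234239}{7065561} \approx 62.732$)
$\left(r - k{\left(-332 \right)}\right) + \left(-91029 + 131849\right) = \left(\frac{443234239}{7065561} - -332\right) + \left(-91029 + 131849\right) = \left(\frac{443234239}{7065561} + 332\right) + 40820 = \frac{2789000491}{7065561} + 40820 = \frac{291205200511}{7065561}$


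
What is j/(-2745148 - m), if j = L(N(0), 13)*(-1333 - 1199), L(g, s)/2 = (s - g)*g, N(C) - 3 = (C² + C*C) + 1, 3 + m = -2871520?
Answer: -60768/42125 ≈ -1.4426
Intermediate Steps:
m = -2871523 (m = -3 - 2871520 = -2871523)
N(C) = 4 + 2*C² (N(C) = 3 + ((C² + C*C) + 1) = 3 + ((C² + C²) + 1) = 3 + (2*C² + 1) = 3 + (1 + 2*C²) = 4 + 2*C²)
L(g, s) = 2*g*(s - g) (L(g, s) = 2*((s - g)*g) = 2*(g*(s - g)) = 2*g*(s - g))
j = -182304 (j = (2*(4 + 2*0²)*(13 - (4 + 2*0²)))*(-1333 - 1199) = (2*(4 + 2*0)*(13 - (4 + 2*0)))*(-2532) = (2*(4 + 0)*(13 - (4 + 0)))*(-2532) = (2*4*(13 - 1*4))*(-2532) = (2*4*(13 - 4))*(-2532) = (2*4*9)*(-2532) = 72*(-2532) = -182304)
j/(-2745148 - m) = -182304/(-2745148 - 1*(-2871523)) = -182304/(-2745148 + 2871523) = -182304/126375 = -182304*1/126375 = -60768/42125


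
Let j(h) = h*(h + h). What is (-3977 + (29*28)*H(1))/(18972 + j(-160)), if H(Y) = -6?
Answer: -8849/70172 ≈ -0.12610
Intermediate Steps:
j(h) = 2*h² (j(h) = h*(2*h) = 2*h²)
(-3977 + (29*28)*H(1))/(18972 + j(-160)) = (-3977 + (29*28)*(-6))/(18972 + 2*(-160)²) = (-3977 + 812*(-6))/(18972 + 2*25600) = (-3977 - 4872)/(18972 + 51200) = -8849/70172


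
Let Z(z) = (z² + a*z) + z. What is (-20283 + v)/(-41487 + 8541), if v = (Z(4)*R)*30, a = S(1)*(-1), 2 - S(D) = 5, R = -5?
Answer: 8361/10982 ≈ 0.76134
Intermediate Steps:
S(D) = -3 (S(D) = 2 - 1*5 = 2 - 5 = -3)
a = 3 (a = -3*(-1) = 3)
Z(z) = z² + 4*z (Z(z) = (z² + 3*z) + z = z² + 4*z)
v = -4800 (v = ((4*(4 + 4))*(-5))*30 = ((4*8)*(-5))*30 = (32*(-5))*30 = -160*30 = -4800)
(-20283 + v)/(-41487 + 8541) = (-20283 - 4800)/(-41487 + 8541) = -25083/(-32946) = -25083*(-1/32946) = 8361/10982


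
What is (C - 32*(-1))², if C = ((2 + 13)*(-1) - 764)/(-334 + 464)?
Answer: 11431161/16900 ≈ 676.40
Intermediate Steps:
C = -779/130 (C = (15*(-1) - 764)/130 = (-15 - 764)*(1/130) = -779*1/130 = -779/130 ≈ -5.9923)
(C - 32*(-1))² = (-779/130 - 32*(-1))² = (-779/130 + 32)² = (3381/130)² = 11431161/16900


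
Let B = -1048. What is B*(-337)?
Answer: 353176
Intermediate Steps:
B*(-337) = -1048*(-337) = 353176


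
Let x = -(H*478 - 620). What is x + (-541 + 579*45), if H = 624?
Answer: -272138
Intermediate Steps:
x = -297652 (x = -(624*478 - 620) = -(298272 - 620) = -1*297652 = -297652)
x + (-541 + 579*45) = -297652 + (-541 + 579*45) = -297652 + (-541 + 26055) = -297652 + 25514 = -272138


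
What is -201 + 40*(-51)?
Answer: -2241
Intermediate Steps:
-201 + 40*(-51) = -201 - 2040 = -2241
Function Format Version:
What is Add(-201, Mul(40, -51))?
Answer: -2241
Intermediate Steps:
Add(-201, Mul(40, -51)) = Add(-201, -2040) = -2241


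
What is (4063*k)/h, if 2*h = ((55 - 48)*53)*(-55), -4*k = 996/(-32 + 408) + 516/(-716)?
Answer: 3766401/19619116 ≈ 0.19198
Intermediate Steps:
k = -32445/67304 (k = -(996/(-32 + 408) + 516/(-716))/4 = -(996/376 + 516*(-1/716))/4 = -(996*(1/376) - 129/179)/4 = -(249/94 - 129/179)/4 = -¼*32445/16826 = -32445/67304 ≈ -0.48207)
h = -20405/2 (h = (((55 - 48)*53)*(-55))/2 = ((7*53)*(-55))/2 = (371*(-55))/2 = (½)*(-20405) = -20405/2 ≈ -10203.)
(4063*k)/h = (4063*(-32445/67304))/(-20405/2) = -131824035/67304*(-2/20405) = 3766401/19619116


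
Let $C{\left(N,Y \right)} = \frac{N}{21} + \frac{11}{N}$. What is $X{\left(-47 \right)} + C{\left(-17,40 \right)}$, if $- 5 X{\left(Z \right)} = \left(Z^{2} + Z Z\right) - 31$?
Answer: $- \frac{1568759}{1785} \approx -878.86$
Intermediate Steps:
$X{\left(Z \right)} = \frac{31}{5} - \frac{2 Z^{2}}{5}$ ($X{\left(Z \right)} = - \frac{\left(Z^{2} + Z Z\right) - 31}{5} = - \frac{\left(Z^{2} + Z^{2}\right) - 31}{5} = - \frac{2 Z^{2} - 31}{5} = - \frac{-31 + 2 Z^{2}}{5} = \frac{31}{5} - \frac{2 Z^{2}}{5}$)
$C{\left(N,Y \right)} = \frac{11}{N} + \frac{N}{21}$ ($C{\left(N,Y \right)} = N \frac{1}{21} + \frac{11}{N} = \frac{N}{21} + \frac{11}{N} = \frac{11}{N} + \frac{N}{21}$)
$X{\left(-47 \right)} + C{\left(-17,40 \right)} = \left(\frac{31}{5} - \frac{2 \left(-47\right)^{2}}{5}\right) + \left(\frac{11}{-17} + \frac{1}{21} \left(-17\right)\right) = \left(\frac{31}{5} - \frac{4418}{5}\right) + \left(11 \left(- \frac{1}{17}\right) - \frac{17}{21}\right) = \left(\frac{31}{5} - \frac{4418}{5}\right) - \frac{520}{357} = - \frac{4387}{5} - \frac{520}{357} = - \frac{1568759}{1785}$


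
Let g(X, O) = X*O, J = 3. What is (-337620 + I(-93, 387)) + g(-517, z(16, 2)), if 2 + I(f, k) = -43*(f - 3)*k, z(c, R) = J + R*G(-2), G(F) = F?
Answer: 1260431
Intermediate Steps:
z(c, R) = 3 - 2*R (z(c, R) = 3 + R*(-2) = 3 - 2*R)
g(X, O) = O*X
I(f, k) = -2 - 43*k*(-3 + f) (I(f, k) = -2 - 43*(f - 3)*k = -2 - 43*(-3 + f)*k = -2 - 43*k*(-3 + f))
(-337620 + I(-93, 387)) + g(-517, z(16, 2)) = (-337620 + (-2 + 129*387 - 43*(-93)*387)) + (3 - 2*2)*(-517) = (-337620 + (-2 + 49923 + 1547613)) + (3 - 4)*(-517) = (-337620 + 1597534) - 1*(-517) = 1259914 + 517 = 1260431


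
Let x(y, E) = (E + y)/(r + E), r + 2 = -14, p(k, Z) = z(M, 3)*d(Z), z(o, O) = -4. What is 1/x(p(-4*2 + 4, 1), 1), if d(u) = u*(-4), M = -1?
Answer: -15/17 ≈ -0.88235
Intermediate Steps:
d(u) = -4*u
p(k, Z) = 16*Z (p(k, Z) = -(-16)*Z = 16*Z)
r = -16 (r = -2 - 14 = -16)
x(y, E) = (E + y)/(-16 + E)
1/x(p(-4*2 + 4, 1), 1) = 1/((1 + 16*1)/(-16 + 1)) = 1/((1 + 16)/(-15)) = 1/(-1/15*17) = 1/(-17/15) = -15/17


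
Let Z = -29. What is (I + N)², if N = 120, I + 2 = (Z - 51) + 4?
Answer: 1764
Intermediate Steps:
I = -78 (I = -2 + ((-29 - 51) + 4) = -2 + (-80 + 4) = -2 - 76 = -78)
(I + N)² = (-78 + 120)² = 42² = 1764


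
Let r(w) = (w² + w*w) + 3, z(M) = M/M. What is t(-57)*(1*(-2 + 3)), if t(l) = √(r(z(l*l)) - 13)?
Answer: 2*I*√2 ≈ 2.8284*I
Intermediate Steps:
z(M) = 1
r(w) = 3 + 2*w² (r(w) = (w² + w²) + 3 = 2*w² + 3 = 3 + 2*w²)
t(l) = 2*I*√2 (t(l) = √((3 + 2*1²) - 13) = √((3 + 2*1) - 13) = √((3 + 2) - 13) = √(5 - 13) = √(-8) = 2*I*√2)
t(-57)*(1*(-2 + 3)) = (2*I*√2)*(1*(-2 + 3)) = (2*I*√2)*(1*1) = (2*I*√2)*1 = 2*I*√2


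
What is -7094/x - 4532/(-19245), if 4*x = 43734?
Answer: -19327424/46758935 ≈ -0.41334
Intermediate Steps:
x = 21867/2 (x = (1/4)*43734 = 21867/2 ≈ 10934.)
-7094/x - 4532/(-19245) = -7094/21867/2 - 4532/(-19245) = -7094*2/21867 - 4532*(-1/19245) = -14188/21867 + 4532/19245 = -19327424/46758935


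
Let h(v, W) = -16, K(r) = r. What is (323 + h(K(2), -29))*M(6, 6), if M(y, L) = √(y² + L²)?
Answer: 1842*√2 ≈ 2605.0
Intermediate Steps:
M(y, L) = √(L² + y²)
(323 + h(K(2), -29))*M(6, 6) = (323 - 16)*√(6² + 6²) = 307*√(36 + 36) = 307*√72 = 307*(6*√2) = 1842*√2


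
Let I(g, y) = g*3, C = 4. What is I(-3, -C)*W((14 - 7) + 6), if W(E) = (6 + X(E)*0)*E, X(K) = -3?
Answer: -702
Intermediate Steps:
I(g, y) = 3*g
W(E) = 6*E (W(E) = (6 - 3*0)*E = (6 + 0)*E = 6*E)
I(-3, -C)*W((14 - 7) + 6) = (3*(-3))*(6*((14 - 7) + 6)) = -54*(7 + 6) = -54*13 = -9*78 = -702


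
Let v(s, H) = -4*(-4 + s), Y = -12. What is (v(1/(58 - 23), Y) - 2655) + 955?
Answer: -58944/35 ≈ -1684.1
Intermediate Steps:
v(s, H) = 16 - 4*s
(v(1/(58 - 23), Y) - 2655) + 955 = ((16 - 4/(58 - 23)) - 2655) + 955 = ((16 - 4/35) - 2655) + 955 = (556/35 - 2655) + 955 = -92369/35 + 955 = -58944/35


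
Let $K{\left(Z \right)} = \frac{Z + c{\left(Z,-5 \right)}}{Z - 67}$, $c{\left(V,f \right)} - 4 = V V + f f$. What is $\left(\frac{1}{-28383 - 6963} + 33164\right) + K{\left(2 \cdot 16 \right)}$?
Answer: $\frac{1171119017}{35346} \approx 33133.0$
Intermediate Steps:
$c{\left(V,f \right)} = 4 + V^{2} + f^{2}$ ($c{\left(V,f \right)} = 4 + \left(V V + f f\right) = 4 + \left(V^{2} + f^{2}\right) = 4 + V^{2} + f^{2}$)
$K{\left(Z \right)} = \frac{29 + Z + Z^{2}}{-67 + Z}$ ($K{\left(Z \right)} = \frac{Z + \left(4 + Z^{2} + \left(-5\right)^{2}\right)}{Z - 67} = \frac{Z + \left(4 + Z^{2} + 25\right)}{-67 + Z} = \frac{Z + \left(29 + Z^{2}\right)}{-67 + Z} = \frac{29 + Z + Z^{2}}{-67 + Z}$)
$\left(\frac{1}{-28383 - 6963} + 33164\right) + K{\left(2 \cdot 16 \right)} = \left(\frac{1}{-28383 - 6963} + 33164\right) + \frac{29 + 2 \cdot 16 + \left(2 \cdot 16\right)^{2}}{-67 + 2 \cdot 16} = \left(\frac{1}{-28383 - 6963} + 33164\right) + \frac{29 + 32 + 32^{2}}{-67 + 32} = \left(\frac{1}{-35346} + 33164\right) + \frac{29 + 32 + 1024}{-35} = \left(- \frac{1}{35346} + 33164\right) - 31 = \frac{1172214743}{35346} - 31 = \frac{1171119017}{35346}$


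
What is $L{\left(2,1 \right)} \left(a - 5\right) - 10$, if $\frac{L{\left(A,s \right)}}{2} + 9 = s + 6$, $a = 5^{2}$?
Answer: $-90$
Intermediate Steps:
$a = 25$
$L{\left(A,s \right)} = -6 + 2 s$ ($L{\left(A,s \right)} = -18 + 2 \left(s + 6\right) = -18 + 2 \left(6 + s\right) = -18 + \left(12 + 2 s\right) = -6 + 2 s$)
$L{\left(2,1 \right)} \left(a - 5\right) - 10 = \left(-6 + 2 \cdot 1\right) \left(25 - 5\right) - 10 = \left(-6 + 2\right) 20 - 10 = \left(-4\right) 20 - 10 = -80 - 10 = -90$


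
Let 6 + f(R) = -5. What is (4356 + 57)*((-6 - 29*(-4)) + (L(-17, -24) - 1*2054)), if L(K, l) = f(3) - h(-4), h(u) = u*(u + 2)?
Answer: -8662719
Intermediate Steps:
f(R) = -11 (f(R) = -6 - 5 = -11)
h(u) = u*(2 + u)
L(K, l) = -19 (L(K, l) = -11 - (-4)*(2 - 4) = -11 - (-4)*(-2) = -11 - 1*8 = -11 - 8 = -19)
(4356 + 57)*((-6 - 29*(-4)) + (L(-17, -24) - 1*2054)) = (4356 + 57)*((-6 - 29*(-4)) + (-19 - 1*2054)) = 4413*((-6 + 116) + (-19 - 2054)) = 4413*(110 - 2073) = 4413*(-1963) = -8662719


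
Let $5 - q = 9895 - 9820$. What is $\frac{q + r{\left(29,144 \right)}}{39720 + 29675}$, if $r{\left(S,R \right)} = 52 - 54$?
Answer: $- \frac{72}{69395} \approx -0.0010375$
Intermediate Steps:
$r{\left(S,R \right)} = -2$
$q = -70$ ($q = 5 - \left(9895 - 9820\right) = 5 - 75 = -70$)
$\frac{q + r{\left(29,144 \right)}}{39720 + 29675} = \frac{-70 - 2}{39720 + 29675} = - \frac{72}{69395}$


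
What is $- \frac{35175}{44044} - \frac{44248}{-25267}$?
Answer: $\frac{13767431}{14452724} \approx 0.95258$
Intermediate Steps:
$- \frac{35175}{44044} - \frac{44248}{-25267} = \left(-35175\right) \frac{1}{44044} - - \frac{44248}{25267} = - \frac{5025}{6292} + \frac{44248}{25267} = \frac{13767431}{14452724}$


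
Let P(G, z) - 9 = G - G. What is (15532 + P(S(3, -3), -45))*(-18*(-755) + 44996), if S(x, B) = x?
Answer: 910485026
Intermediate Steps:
P(G, z) = 9 (P(G, z) = 9 + (G - G) = 9 + 0 = 9)
(15532 + P(S(3, -3), -45))*(-18*(-755) + 44996) = (15532 + 9)*(-18*(-755) + 44996) = 15541*(13590 + 44996) = 15541*58586 = 910485026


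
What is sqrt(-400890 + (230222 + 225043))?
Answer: 25*sqrt(87) ≈ 233.18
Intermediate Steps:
sqrt(-400890 + (230222 + 225043)) = sqrt(-400890 + 455265) = sqrt(54375) = 25*sqrt(87)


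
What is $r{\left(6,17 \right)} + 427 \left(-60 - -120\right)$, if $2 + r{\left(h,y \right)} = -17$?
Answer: $25601$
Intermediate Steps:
$r{\left(h,y \right)} = -19$ ($r{\left(h,y \right)} = -2 - 17 = -19$)
$r{\left(6,17 \right)} + 427 \left(-60 - -120\right) = -19 + 427 \left(-60 - -120\right) = -19 + 427 \left(-60 + 120\right) = -19 + 427 \cdot 60 = -19 + 25620 = 25601$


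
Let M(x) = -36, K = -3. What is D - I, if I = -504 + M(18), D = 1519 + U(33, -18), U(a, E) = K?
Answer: 2056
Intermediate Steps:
U(a, E) = -3
D = 1516 (D = 1519 - 3 = 1516)
I = -540 (I = -504 - 36 = -540)
D - I = 1516 - 1*(-540) = 1516 + 540 = 2056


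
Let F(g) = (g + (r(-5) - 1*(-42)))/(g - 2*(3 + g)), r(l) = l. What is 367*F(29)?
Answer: -24222/35 ≈ -692.06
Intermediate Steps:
F(g) = (37 + g)/(-6 - g) (F(g) = (g + (-5 - 1*(-42)))/(g - 2*(3 + g)) = (g + (-5 + 42))/(g + (-6 - 2*g)) = (g + 37)/(-6 - g) = (37 + g)/(-6 - g))
367*F(29) = 367*((-37 - 1*29)/(6 + 29)) = 367*((-37 - 29)/35) = 367*((1/35)*(-66)) = 367*(-66/35) = -24222/35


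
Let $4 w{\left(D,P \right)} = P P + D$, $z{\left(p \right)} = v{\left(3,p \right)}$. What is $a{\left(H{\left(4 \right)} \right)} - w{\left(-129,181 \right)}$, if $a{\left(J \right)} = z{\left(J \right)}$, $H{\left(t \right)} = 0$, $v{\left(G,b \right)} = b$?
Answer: $-8158$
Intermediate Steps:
$z{\left(p \right)} = p$
$a{\left(J \right)} = J$
$w{\left(D,P \right)} = \frac{D}{4} + \frac{P^{2}}{4}$ ($w{\left(D,P \right)} = \frac{P P + D}{4} = \frac{P^{2} + D}{4} = \frac{D + P^{2}}{4} = \frac{D}{4} + \frac{P^{2}}{4}$)
$a{\left(H{\left(4 \right)} \right)} - w{\left(-129,181 \right)} = 0 - \left(\frac{1}{4} \left(-129\right) + \frac{181^{2}}{4}\right) = 0 - \left(- \frac{129}{4} + \frac{1}{4} \cdot 32761\right) = 0 - \left(- \frac{129}{4} + \frac{32761}{4}\right) = 0 - 8158 = -8158$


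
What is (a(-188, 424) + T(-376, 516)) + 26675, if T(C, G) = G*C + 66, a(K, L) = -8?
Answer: -167283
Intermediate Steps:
T(C, G) = 66 + C*G (T(C, G) = C*G + 66 = 66 + C*G)
(a(-188, 424) + T(-376, 516)) + 26675 = (-8 + (66 - 376*516)) + 26675 = (-8 + (66 - 194016)) + 26675 = (-8 - 193950) + 26675 = -193958 + 26675 = -167283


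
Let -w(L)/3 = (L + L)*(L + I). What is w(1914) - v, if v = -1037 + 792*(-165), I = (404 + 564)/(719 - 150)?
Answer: -12443003483/569 ≈ -2.1868e+7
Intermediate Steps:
I = 968/569 ≈ 1.7012
w(L) = -6*L*(968/569 + L) (w(L) = -3*(L + L)*(L + 968/569) = -3*2*L*(968/569 + L) = -6*L*(968/569 + L))
v = -131717 (v = -1037 - 130680 = -131717)
w(1914) - v = -6/569*1914*(968 + 569*1914) - 1*(-131717) = -6/569*1914*(968 + 1089066) + 131717 = -6/569*1914*1090034 + 131717 = -12517950456/569 + 131717 = -12443003483/569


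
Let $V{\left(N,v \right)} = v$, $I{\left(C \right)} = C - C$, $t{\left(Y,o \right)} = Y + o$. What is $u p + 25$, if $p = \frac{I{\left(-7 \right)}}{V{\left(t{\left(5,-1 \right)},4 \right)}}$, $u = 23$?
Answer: $25$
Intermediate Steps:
$I{\left(C \right)} = 0$
$p = 0$ ($p = \frac{0}{4} = 0 \cdot \frac{1}{4} = 0$)
$u p + 25 = 23 \cdot 0 + 25 = 0 + 25 = 25$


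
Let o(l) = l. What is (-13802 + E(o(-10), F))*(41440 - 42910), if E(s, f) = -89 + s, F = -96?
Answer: 20434470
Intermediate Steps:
(-13802 + E(o(-10), F))*(41440 - 42910) = (-13802 + (-89 - 10))*(41440 - 42910) = (-13802 - 99)*(-1470) = -13901*(-1470) = 20434470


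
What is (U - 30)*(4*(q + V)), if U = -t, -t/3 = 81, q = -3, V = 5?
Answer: 1704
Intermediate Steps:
t = -243 (t = -3*81 = -243)
U = 243 (U = -1*(-243) = 243)
(U - 30)*(4*(q + V)) = (243 - 30)*(4*(-3 + 5)) = 213*(4*2) = 213*8 = 1704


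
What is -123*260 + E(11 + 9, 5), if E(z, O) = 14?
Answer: -31966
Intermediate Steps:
-123*260 + E(11 + 9, 5) = -123*260 + 14 = -31980 + 14 = -31966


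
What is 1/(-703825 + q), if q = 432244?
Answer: -1/271581 ≈ -3.6821e-6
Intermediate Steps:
1/(-703825 + q) = 1/(-703825 + 432244) = 1/(-271581) = -1/271581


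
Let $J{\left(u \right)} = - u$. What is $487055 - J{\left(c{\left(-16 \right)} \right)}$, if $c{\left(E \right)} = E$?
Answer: $487039$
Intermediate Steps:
$487055 - J{\left(c{\left(-16 \right)} \right)} = 487055 - \left(-1\right) \left(-16\right) = 487055 - 16 = 487039$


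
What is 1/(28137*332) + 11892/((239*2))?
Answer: 55544464103/2232614676 ≈ 24.879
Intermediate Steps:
1/(28137*332) + 11892/((239*2)) = (1/28137)*(1/332) + 11892/478 = 1/9341484 + 11892*(1/478) = 1/9341484 + 5946/239 = 55544464103/2232614676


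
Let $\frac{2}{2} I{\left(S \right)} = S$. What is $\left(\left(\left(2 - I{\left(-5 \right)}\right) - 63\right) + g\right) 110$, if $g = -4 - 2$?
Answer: $-6820$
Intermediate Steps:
$I{\left(S \right)} = S$
$g = -6$ ($g = -4 - 2 = -6$)
$\left(\left(\left(2 - I{\left(-5 \right)}\right) - 63\right) + g\right) 110 = \left(\left(\left(2 - -5\right) - 63\right) - 6\right) 110 = \left(\left(\left(2 + 5\right) - 63\right) - 6\right) 110 = \left(\left(7 - 63\right) - 6\right) 110 = \left(-56 - 6\right) 110 = \left(-62\right) 110 = -6820$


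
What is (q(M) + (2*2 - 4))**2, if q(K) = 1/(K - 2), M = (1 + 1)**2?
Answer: 1/4 ≈ 0.25000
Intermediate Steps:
M = 4 (M = 2**2 = 4)
q(K) = 1/(-2 + K)
(q(M) + (2*2 - 4))**2 = (1/(-2 + 4) + (2*2 - 4))**2 = (1/2 + (4 - 4))**2 = (1/2 + 0)**2 = (1/2)**2 = 1/4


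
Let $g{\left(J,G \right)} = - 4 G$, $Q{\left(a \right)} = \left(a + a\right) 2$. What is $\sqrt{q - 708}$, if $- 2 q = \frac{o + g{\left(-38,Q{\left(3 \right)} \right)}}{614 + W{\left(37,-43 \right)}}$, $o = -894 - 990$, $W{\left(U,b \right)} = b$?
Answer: $\frac{i \sqrt{230285442}}{571} \approx 26.576 i$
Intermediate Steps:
$Q{\left(a \right)} = 4 a$ ($Q{\left(a \right)} = 2 a 2 = 4 a$)
$o = -1884$ ($o = -894 - 990 = -1884$)
$q = \frac{966}{571}$ ($q = - \frac{\left(-1884 - 4 \cdot 4 \cdot 3\right) \frac{1}{614 - 43}}{2} = - \frac{\left(-1884 - 48\right) \frac{1}{571}}{2} = - \frac{\left(-1932\right) \frac{1}{571}}{2} = \left(- \frac{1}{2}\right) \left(- \frac{1932}{571}\right) = \frac{966}{571} \approx 1.6918$)
$\sqrt{q - 708} = \sqrt{\frac{966}{571} - 708} = \sqrt{- \frac{403302}{571}} = \frac{i \sqrt{230285442}}{571}$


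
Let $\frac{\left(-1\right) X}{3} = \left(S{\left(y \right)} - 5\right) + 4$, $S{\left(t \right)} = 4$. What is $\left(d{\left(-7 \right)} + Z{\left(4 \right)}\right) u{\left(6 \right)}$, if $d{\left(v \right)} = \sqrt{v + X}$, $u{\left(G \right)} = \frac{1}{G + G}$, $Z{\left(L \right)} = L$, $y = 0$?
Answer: $\frac{1}{3} + \frac{i}{3} \approx 0.33333 + 0.33333 i$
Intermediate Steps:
$X = -9$ ($X = - 3 \left(\left(4 - 5\right) + 4\right) = - 3 \left(-1 + 4\right) = \left(-3\right) 3 = -9$)
$u{\left(G \right)} = \frac{1}{2 G}$
$d{\left(v \right)} = \sqrt{-9 + v}$ ($d{\left(v \right)} = \sqrt{v - 9} = \sqrt{-9 + v}$)
$\left(d{\left(-7 \right)} + Z{\left(4 \right)}\right) u{\left(6 \right)} = \left(\sqrt{-9 - 7} + 4\right) \frac{1}{2 \cdot 6} = \left(\sqrt{-16} + 4\right) \frac{1}{2} \cdot \frac{1}{6} = \left(4 i + 4\right) \frac{1}{12} = \left(4 + 4 i\right) \frac{1}{12} = \frac{1}{3} + \frac{i}{3}$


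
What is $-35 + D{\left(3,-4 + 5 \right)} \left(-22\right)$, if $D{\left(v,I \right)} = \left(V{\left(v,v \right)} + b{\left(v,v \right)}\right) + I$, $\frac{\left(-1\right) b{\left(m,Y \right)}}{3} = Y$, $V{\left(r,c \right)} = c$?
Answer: $75$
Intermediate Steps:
$b{\left(m,Y \right)} = - 3 Y$
$D{\left(v,I \right)} = I - 2 v$ ($D{\left(v,I \right)} = \left(v - 3 v\right) + I = - 2 v + I = I - 2 v$)
$-35 + D{\left(3,-4 + 5 \right)} \left(-22\right) = -35 + \left(\left(-4 + 5\right) - 6\right) \left(-22\right) = -35 + \left(1 - 6\right) \left(-22\right) = -35 - -110 = -35 + 110 = 75$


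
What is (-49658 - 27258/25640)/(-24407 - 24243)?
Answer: 90947027/89099000 ≈ 1.0207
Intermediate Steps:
(-49658 - 27258/25640)/(-24407 - 24243) = (-49658 - 27258*1/25640)/(-48650) = (-49658 - 13629/12820)*(-1/48650) = -636629189/12820*(-1/48650) = 90947027/89099000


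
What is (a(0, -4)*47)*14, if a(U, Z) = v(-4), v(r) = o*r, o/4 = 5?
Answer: -52640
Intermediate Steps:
o = 20 (o = 4*5 = 20)
v(r) = 20*r
a(U, Z) = -80 (a(U, Z) = 20*(-4) = -80)
(a(0, -4)*47)*14 = -80*47*14 = -3760*14 = -52640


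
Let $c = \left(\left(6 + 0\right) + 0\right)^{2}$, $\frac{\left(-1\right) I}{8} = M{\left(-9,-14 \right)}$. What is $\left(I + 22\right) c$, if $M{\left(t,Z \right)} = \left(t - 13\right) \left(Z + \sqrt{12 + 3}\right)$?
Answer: $-87912 + 6336 \sqrt{15} \approx -63373.0$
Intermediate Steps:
$M{\left(t,Z \right)} = \left(-13 + t\right) \left(Z + \sqrt{15}\right)$
$I = -2464 + 176 \sqrt{15}$ ($I = - 8 \left(\left(-13\right) \left(-14\right) - 13 \sqrt{15} - -126 - 9 \sqrt{15}\right) = - 8 \left(182 - 13 \sqrt{15} + 126 - 9 \sqrt{15}\right) = - 8 \left(308 - 22 \sqrt{15}\right) = -2464 + 176 \sqrt{15} \approx -1782.4$)
$c = 36$ ($c = \left(6 + 0\right)^{2} = 6^{2} = 36$)
$\left(I + 22\right) c = \left(\left(-2464 + 176 \sqrt{15}\right) + 22\right) 36 = \left(-2442 + 176 \sqrt{15}\right) 36 = -87912 + 6336 \sqrt{15}$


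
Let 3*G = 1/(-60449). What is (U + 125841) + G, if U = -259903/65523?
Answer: 166138433377073/1320266609 ≈ 1.2584e+5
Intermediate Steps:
G = -1/181347 (G = (⅓)/(-60449) = (⅓)*(-1/60449) = -1/181347 ≈ -5.5143e-6)
U = -259903/65523 (U = -259903*1/65523 = -259903/65523 ≈ -3.9666)
(U + 125841) + G = (-259903/65523 + 125841) - 1/181347 = 8245219940/65523 - 1/181347 = 166138433377073/1320266609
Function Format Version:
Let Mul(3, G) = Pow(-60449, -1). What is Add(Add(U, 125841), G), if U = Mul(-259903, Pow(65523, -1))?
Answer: Rational(166138433377073, 1320266609) ≈ 1.2584e+5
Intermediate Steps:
G = Rational(-1, 181347) (G = Mul(Rational(1, 3), Pow(-60449, -1)) = Mul(Rational(1, 3), Rational(-1, 60449)) = Rational(-1, 181347) ≈ -5.5143e-6)
U = Rational(-259903, 65523) (U = Mul(-259903, Rational(1, 65523)) = Rational(-259903, 65523) ≈ -3.9666)
Add(Add(U, 125841), G) = Add(Add(Rational(-259903, 65523), 125841), Rational(-1, 181347)) = Add(Rational(8245219940, 65523), Rational(-1, 181347)) = Rational(166138433377073, 1320266609)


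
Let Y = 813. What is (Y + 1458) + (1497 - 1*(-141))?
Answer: 3909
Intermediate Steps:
(Y + 1458) + (1497 - 1*(-141)) = (813 + 1458) + (1497 - 1*(-141)) = 2271 + (1497 + 141) = 2271 + 1638 = 3909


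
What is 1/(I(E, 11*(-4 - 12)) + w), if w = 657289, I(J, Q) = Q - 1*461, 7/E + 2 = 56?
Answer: 1/656652 ≈ 1.5229e-6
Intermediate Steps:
E = 7/54 (E = 7/(-2 + 56) = 7/54 ≈ 0.12963)
I(J, Q) = -461 + Q (I(J, Q) = Q - 461 = -461 + Q)
1/(I(E, 11*(-4 - 12)) + w) = 1/((-461 + 11*(-4 - 12)) + 657289) = 1/((-461 + 11*(-16)) + 657289) = 1/((-461 - 176) + 657289) = 1/(-637 + 657289) = 1/656652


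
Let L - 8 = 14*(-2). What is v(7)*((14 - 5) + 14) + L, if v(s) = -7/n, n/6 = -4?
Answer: -319/24 ≈ -13.292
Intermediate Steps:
n = -24 (n = 6*(-4) = -24)
L = -20 (L = 8 + 14*(-2) = 8 - 28 = -20)
v(s) = 7/24 (v(s) = -7/(-24) = -7*(-1/24) = 7/24)
v(7)*((14 - 5) + 14) + L = 7*((14 - 5) + 14)/24 - 20 = 7*(9 + 14)/24 - 20 = (7/24)*23 - 20 = 161/24 - 20 = -319/24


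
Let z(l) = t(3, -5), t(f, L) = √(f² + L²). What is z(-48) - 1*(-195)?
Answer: 195 + √34 ≈ 200.83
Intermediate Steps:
t(f, L) = √(L² + f²)
z(l) = √34 (z(l) = √((-5)² + 3²) = √(25 + 9) = √34)
z(-48) - 1*(-195) = √34 - 1*(-195) = √34 + 195 = 195 + √34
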